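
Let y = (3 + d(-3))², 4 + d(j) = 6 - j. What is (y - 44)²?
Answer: 400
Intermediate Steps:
d(j) = 2 - j (d(j) = -4 + (6 - j) = 2 - j)
y = 64 (y = (3 + (2 - 1*(-3)))² = (3 + (2 + 3))² = (3 + 5)² = 8² = 64)
(y - 44)² = (64 - 44)² = 20² = 400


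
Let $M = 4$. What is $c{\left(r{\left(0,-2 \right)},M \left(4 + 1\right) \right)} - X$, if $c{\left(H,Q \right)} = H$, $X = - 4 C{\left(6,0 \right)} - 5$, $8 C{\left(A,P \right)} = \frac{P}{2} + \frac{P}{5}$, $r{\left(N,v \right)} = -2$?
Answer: $3$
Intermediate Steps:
$C{\left(A,P \right)} = \frac{7 P}{80}$ ($C{\left(A,P \right)} = \frac{\frac{P}{2} + \frac{P}{5}}{8} = \frac{\frac{7}{10} P}{8} = \frac{7 P}{80}$)
$X = -5$ ($X = - 4 \cdot \frac{7}{80} \cdot 0 - 5 = \left(-4\right) 0 - 5 = 0 - 5 = -5$)
$c{\left(r{\left(0,-2 \right)},M \left(4 + 1\right) \right)} - X = -2 - -5 = -2 + 5 = 3$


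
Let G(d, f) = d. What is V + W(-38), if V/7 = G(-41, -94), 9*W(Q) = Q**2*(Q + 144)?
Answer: 150481/9 ≈ 16720.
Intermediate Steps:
W(Q) = Q**2*(144 + Q)/9 (W(Q) = (Q**2*(Q + 144))/9 = (Q**2*(144 + Q))/9 = Q**2*(144 + Q)/9)
V = -287 (V = 7*(-41) = -287)
V + W(-38) = -287 + (1/9)*(-38)**2*(144 - 38) = -287 + (1/9)*1444*106 = -287 + 153064/9 = 150481/9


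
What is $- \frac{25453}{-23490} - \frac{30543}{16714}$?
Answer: $- \frac{73008407}{98152965} \approx -0.74382$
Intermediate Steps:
$- \frac{25453}{-23490} - \frac{30543}{16714} = \left(-25453\right) \left(- \frac{1}{23490}\right) - \frac{30543}{16714} = \frac{25453}{23490} - \frac{30543}{16714} = - \frac{73008407}{98152965}$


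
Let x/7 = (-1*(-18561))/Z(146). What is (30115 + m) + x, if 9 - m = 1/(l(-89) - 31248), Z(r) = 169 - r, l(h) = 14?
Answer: 1117333883/31234 ≈ 35773.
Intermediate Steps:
m = 281107/31234 (m = 9 - 1/(14 - 31248) = 9 - 1/(-31234) = 9 - 1*(-1/31234) = 9 + 1/31234 = 281107/31234 ≈ 9.0000)
x = 5649 (x = 7*((-1*(-18561))/(169 - 1*146)) = 7*(18561/(169 - 146)) = 7*(18561/23) = 7*(18561*(1/23)) = 7*807 = 5649)
(30115 + m) + x = (30115 + 281107/31234) + 5649 = 940893017/31234 + 5649 = 1117333883/31234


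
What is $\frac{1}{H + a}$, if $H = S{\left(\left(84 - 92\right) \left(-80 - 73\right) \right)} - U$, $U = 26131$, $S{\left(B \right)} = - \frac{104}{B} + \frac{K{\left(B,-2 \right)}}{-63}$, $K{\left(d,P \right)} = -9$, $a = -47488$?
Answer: $- \frac{1071}{78845887} \approx -1.3583 \cdot 10^{-5}$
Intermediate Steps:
$S{\left(B \right)} = \frac{1}{7} - \frac{104}{B}$ ($S{\left(B \right)} = - \frac{104}{B} - \frac{9}{-63} = - \frac{104}{B} - - \frac{1}{7} = - \frac{104}{B} + \frac{1}{7} = \frac{1}{7} - \frac{104}{B}$)
$H = - \frac{27986239}{1071}$ ($H = \frac{-728 + \left(84 - 92\right) \left(-80 - 73\right)}{7 \left(84 - 92\right) \left(-80 - 73\right)} - 26131 = \frac{-728 - -1224}{7 \left(\left(-8\right) \left(-153\right)\right)} - 26131 = \frac{-728 + 1224}{7 \cdot 1224} - 26131 = \frac{1}{7} \cdot \frac{1}{1224} \cdot 496 - 26131 = \frac{62}{1071} - 26131 = - \frac{27986239}{1071} \approx -26131.0$)
$\frac{1}{H + a} = \frac{1}{- \frac{27986239}{1071} - 47488} = \frac{1}{- \frac{78845887}{1071}} = - \frac{1071}{78845887}$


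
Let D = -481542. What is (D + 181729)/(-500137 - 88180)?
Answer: 299813/588317 ≈ 0.50961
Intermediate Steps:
(D + 181729)/(-500137 - 88180) = (-481542 + 181729)/(-500137 - 88180) = -299813/(-588317) = -299813*(-1/588317) = 299813/588317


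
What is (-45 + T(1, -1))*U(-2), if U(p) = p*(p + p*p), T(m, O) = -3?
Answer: 192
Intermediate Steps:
U(p) = p*(p + p²)
(-45 + T(1, -1))*U(-2) = (-45 - 3)*((-2)²*(1 - 2)) = -192*(-1) = -48*(-4) = 192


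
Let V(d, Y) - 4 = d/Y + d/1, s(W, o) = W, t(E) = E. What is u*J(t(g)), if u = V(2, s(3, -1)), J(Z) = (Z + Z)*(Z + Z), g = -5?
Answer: 2000/3 ≈ 666.67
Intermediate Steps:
J(Z) = 4*Z**2 (J(Z) = (2*Z)*(2*Z) = 4*Z**2)
V(d, Y) = 4 + d + d/Y (V(d, Y) = 4 + (d/Y + d/1) = 4 + (d/Y + d*1) = 4 + (d/Y + d) = 4 + (d + d/Y) = 4 + d + d/Y)
u = 20/3 (u = 4 + 2 + 2/3 = 20/3 ≈ 6.6667)
u*J(t(g)) = 20*(4*(-5)**2)/3 = 20*(4*25)/3 = (20/3)*100 = 2000/3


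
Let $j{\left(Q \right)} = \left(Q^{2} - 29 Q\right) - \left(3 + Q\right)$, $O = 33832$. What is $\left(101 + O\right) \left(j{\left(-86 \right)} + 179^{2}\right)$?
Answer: $1425661062$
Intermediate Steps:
$j{\left(Q \right)} = -3 + Q^{2} - 30 Q$
$\left(101 + O\right) \left(j{\left(-86 \right)} + 179^{2}\right) = \left(101 + 33832\right) \left(\left(-3 + \left(-86\right)^{2} - -2580\right) + 179^{2}\right) = 33933 \left(\left(-3 + 7396 + 2580\right) + 32041\right) = 33933 \left(9973 + 32041\right) = 33933 \cdot 42014 = 1425661062$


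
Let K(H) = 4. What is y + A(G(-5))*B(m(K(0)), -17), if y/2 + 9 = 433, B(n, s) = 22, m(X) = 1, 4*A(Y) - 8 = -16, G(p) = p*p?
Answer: 804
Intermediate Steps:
G(p) = p²
A(Y) = -2 (A(Y) = 2 + (¼)*(-16) = 2 - 4 = -2)
y = 848 (y = -18 + 2*433 = -18 + 866 = 848)
y + A(G(-5))*B(m(K(0)), -17) = 848 - 2*22 = 848 - 44 = 804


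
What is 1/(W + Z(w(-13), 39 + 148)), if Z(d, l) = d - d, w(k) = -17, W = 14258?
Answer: 1/14258 ≈ 7.0136e-5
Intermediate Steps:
Z(d, l) = 0
1/(W + Z(w(-13), 39 + 148)) = 1/(14258 + 0) = 1/14258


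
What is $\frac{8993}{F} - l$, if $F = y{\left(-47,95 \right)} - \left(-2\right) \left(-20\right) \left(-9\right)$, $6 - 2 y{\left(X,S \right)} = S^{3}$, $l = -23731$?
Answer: $\frac{20329119433}{856649} \approx 23731.0$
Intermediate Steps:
$y{\left(X,S \right)} = 3 - \frac{S^{3}}{2}$
$F = - \frac{856649}{2}$ ($F = \left(3 - \frac{95^{3}}{2}\right) - \left(-2\right) \left(-20\right) \left(-9\right) = \left(3 - \frac{857375}{2}\right) - 40 \left(-9\right) = \left(3 - \frac{857375}{2}\right) - -360 = - \frac{857369}{2} + 360 = - \frac{856649}{2} \approx -4.2832 \cdot 10^{5}$)
$\frac{8993}{F} - l = \frac{8993}{- \frac{856649}{2}} - -23731 = 8993 \left(- \frac{2}{856649}\right) + 23731 = - \frac{17986}{856649} + 23731 = \frac{20329119433}{856649}$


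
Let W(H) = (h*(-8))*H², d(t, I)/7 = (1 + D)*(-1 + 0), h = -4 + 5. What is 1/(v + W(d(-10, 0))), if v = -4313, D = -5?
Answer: -1/10585 ≈ -9.4473e-5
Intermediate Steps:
h = 1
d(t, I) = 28 (d(t, I) = 7*((1 - 5)*(-1 + 0)) = 7*(-4*(-1)) = 7*4 = 28)
W(H) = -8*H² (W(H) = (1*(-8))*H² = -8*H²)
1/(v + W(d(-10, 0))) = 1/(-4313 - 8*28²) = 1/(-4313 - 8*784) = 1/(-4313 - 6272) = 1/(-10585) = -1/10585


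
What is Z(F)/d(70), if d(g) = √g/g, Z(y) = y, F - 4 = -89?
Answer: -85*√70 ≈ -711.16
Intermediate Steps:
F = -85 (F = 4 - 89 = -85)
d(g) = g^(-½)
Z(F)/d(70) = -85*√70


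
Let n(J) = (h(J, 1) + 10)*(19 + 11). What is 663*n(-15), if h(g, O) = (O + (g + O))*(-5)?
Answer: 1491750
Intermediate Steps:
h(g, O) = -10*O - 5*g (h(g, O) = (O + (O + g))*(-5) = (g + 2*O)*(-5) = -10*O - 5*g)
n(J) = -150*J (n(J) = ((-10*1 - 5*J) + 10)*(19 + 11) = ((-10 - 5*J) + 10)*30 = -5*J*30 = -150*J)
663*n(-15) = 663*(-150*(-15)) = 663*2250 = 1491750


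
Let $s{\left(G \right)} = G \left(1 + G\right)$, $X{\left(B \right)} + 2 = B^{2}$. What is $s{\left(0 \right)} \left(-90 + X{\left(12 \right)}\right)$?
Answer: $0$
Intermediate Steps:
$X{\left(B \right)} = -2 + B^{2}$
$s{\left(0 \right)} \left(-90 + X{\left(12 \right)}\right) = 0 \left(1 + 0\right) \left(-90 - \left(2 - 12^{2}\right)\right) = 0 \cdot 1 \left(-90 + \left(-2 + 144\right)\right) = 0 \left(-90 + 142\right) = 0 \cdot 52 = 0$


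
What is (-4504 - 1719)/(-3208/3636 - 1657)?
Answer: 5656707/1507015 ≈ 3.7536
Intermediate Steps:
(-4504 - 1719)/(-3208/3636 - 1657) = -6223/(-3208*1/3636 - 1657) = -6223/(-802/909 - 1657) = -6223/(-1507015/909) = -6223*(-909/1507015) = 5656707/1507015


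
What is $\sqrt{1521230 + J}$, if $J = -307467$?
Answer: $\sqrt{1213763} \approx 1101.7$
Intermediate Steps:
$\sqrt{1521230 + J} = \sqrt{1521230 - 307467} = \sqrt{1213763}$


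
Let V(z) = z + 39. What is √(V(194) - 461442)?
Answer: I*√461209 ≈ 679.12*I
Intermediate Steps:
V(z) = 39 + z
√(V(194) - 461442) = √((39 + 194) - 461442) = √(233 - 461442) = √(-461209) = I*√461209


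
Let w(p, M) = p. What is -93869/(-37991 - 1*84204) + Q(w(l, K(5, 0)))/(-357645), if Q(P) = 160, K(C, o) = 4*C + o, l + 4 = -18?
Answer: 6710445461/8740486155 ≈ 0.76774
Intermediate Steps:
l = -22 (l = -4 - 18 = -22)
K(C, o) = o + 4*C
-93869/(-37991 - 1*84204) + Q(w(l, K(5, 0)))/(-357645) = -93869/(-37991 - 1*84204) + 160/(-357645) = -93869/(-37991 - 84204) + 160*(-1/357645) = -93869/(-122195) - 32/71529 = -93869*(-1/122195) - 32/71529 = 93869/122195 - 32/71529 = 6710445461/8740486155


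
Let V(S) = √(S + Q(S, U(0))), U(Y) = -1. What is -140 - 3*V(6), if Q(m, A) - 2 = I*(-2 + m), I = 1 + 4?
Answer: -140 - 6*√7 ≈ -155.87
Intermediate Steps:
I = 5
Q(m, A) = -8 + 5*m (Q(m, A) = 2 + 5*(-2 + m) = 2 + (-10 + 5*m) = -8 + 5*m)
V(S) = √(-8 + 6*S) (V(S) = √(S + (-8 + 5*S)) = √(-8 + 6*S))
-140 - 3*V(6) = -140 - 3*√(-8 + 6*6) = -140 - 3*√(-8 + 36) = -140 - 6*√7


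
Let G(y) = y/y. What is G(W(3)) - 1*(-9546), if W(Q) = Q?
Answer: 9547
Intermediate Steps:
G(y) = 1
G(W(3)) - 1*(-9546) = 1 - 1*(-9546) = 1 + 9546 = 9547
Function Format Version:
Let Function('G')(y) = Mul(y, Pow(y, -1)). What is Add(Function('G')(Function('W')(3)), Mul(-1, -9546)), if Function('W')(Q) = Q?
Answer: 9547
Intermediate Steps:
Function('G')(y) = 1
Add(Function('G')(Function('W')(3)), Mul(-1, -9546)) = Add(1, Mul(-1, -9546)) = Add(1, 9546) = 9547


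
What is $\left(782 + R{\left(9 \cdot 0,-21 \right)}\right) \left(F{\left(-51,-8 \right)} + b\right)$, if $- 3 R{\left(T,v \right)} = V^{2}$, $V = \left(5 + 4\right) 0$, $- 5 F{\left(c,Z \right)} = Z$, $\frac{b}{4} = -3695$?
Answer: $- \frac{57783544}{5} \approx -1.1557 \cdot 10^{7}$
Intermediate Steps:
$b = -14780$ ($b = 4 \left(-3695\right) = -14780$)
$F{\left(c,Z \right)} = - \frac{Z}{5}$
$V = 0$ ($V = 9 \cdot 0 = 0$)
$R{\left(T,v \right)} = 0$ ($R{\left(T,v \right)} = - \frac{0^{2}}{3} = \left(- \frac{1}{3}\right) 0 = 0$)
$\left(782 + R{\left(9 \cdot 0,-21 \right)}\right) \left(F{\left(-51,-8 \right)} + b\right) = \left(782 + 0\right) \left(\left(- \frac{1}{5}\right) \left(-8\right) - 14780\right) = 782 \left(\frac{8}{5} - 14780\right) = 782 \left(- \frac{73892}{5}\right) = - \frac{57783544}{5}$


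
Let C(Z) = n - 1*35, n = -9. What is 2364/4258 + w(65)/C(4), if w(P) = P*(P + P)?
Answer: -8969021/46838 ≈ -191.49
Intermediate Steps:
w(P) = 2*P² (w(P) = P*(2*P) = 2*P²)
C(Z) = -44 (C(Z) = -9 - 1*35 = -9 - 35 = -44)
2364/4258 + w(65)/C(4) = 2364/4258 + (2*65²)/(-44) = 2364*(1/4258) + (2*4225)*(-1/44) = 1182/2129 + 8450*(-1/44) = 1182/2129 - 4225/22 = -8969021/46838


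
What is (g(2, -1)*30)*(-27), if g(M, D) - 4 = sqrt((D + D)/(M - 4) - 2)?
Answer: -3240 - 810*I ≈ -3240.0 - 810.0*I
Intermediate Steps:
g(M, D) = 4 + sqrt(-2 + 2*D/(-4 + M)) (g(M, D) = 4 + sqrt((D + D)/(M - 4) - 2) = 4 + sqrt((2*D)/(-4 + M) - 2) = 4 + sqrt(2*D/(-4 + M) - 2) = 4 + sqrt(-2 + 2*D/(-4 + M)))
(g(2, -1)*30)*(-27) = ((4 + sqrt(2)*sqrt((4 - 1 - 1*2)/(-4 + 2)))*30)*(-27) = ((4 + sqrt(2)*sqrt((4 - 1 - 2)/(-2)))*30)*(-27) = ((4 + sqrt(2)*sqrt(-1/2*1))*30)*(-27) = ((4 + sqrt(2)*sqrt(-1/2))*30)*(-27) = ((4 + sqrt(2)*(I*sqrt(2)/2))*30)*(-27) = ((4 + I)*30)*(-27) = (120 + 30*I)*(-27) = -3240 - 810*I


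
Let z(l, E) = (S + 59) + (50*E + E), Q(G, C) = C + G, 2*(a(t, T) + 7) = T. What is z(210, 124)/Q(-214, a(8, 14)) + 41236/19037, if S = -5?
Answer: -56296741/2036959 ≈ -27.638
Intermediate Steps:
a(t, T) = -7 + T/2
z(l, E) = 54 + 51*E (z(l, E) = (-5 + 59) + (50*E + E) = 54 + 51*E)
z(210, 124)/Q(-214, a(8, 14)) + 41236/19037 = (54 + 51*124)/((-7 + (1/2)*14) - 214) + 41236/19037 = (54 + 6324)/((-7 + 7) - 214) + 41236*(1/19037) = 6378/(0 - 214) + 41236/19037 = 6378/(-214) + 41236/19037 = 6378*(-1/214) + 41236/19037 = -3189/107 + 41236/19037 = -56296741/2036959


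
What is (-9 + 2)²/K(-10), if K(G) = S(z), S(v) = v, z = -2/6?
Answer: -147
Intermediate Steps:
z = -⅓ (z = -2*⅙ = -⅓ ≈ -0.33333)
K(G) = -⅓
(-9 + 2)²/K(-10) = (-9 + 2)²/(-⅓) = (-7)²*(-3) = 49*(-3) = -147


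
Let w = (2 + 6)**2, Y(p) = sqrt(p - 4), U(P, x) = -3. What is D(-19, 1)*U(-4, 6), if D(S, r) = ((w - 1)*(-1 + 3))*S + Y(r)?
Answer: 7182 - 3*I*sqrt(3) ≈ 7182.0 - 5.1962*I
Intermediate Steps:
Y(p) = sqrt(-4 + p)
w = 64 (w = 8**2 = 64)
D(S, r) = sqrt(-4 + r) + 126*S (D(S, r) = ((64 - 1)*(-1 + 3))*S + sqrt(-4 + r) = (63*2)*S + sqrt(-4 + r) = 126*S + sqrt(-4 + r) = sqrt(-4 + r) + 126*S)
D(-19, 1)*U(-4, 6) = (sqrt(-4 + 1) + 126*(-19))*(-3) = (sqrt(-3) - 2394)*(-3) = (I*sqrt(3) - 2394)*(-3) = (-2394 + I*sqrt(3))*(-3) = 7182 - 3*I*sqrt(3)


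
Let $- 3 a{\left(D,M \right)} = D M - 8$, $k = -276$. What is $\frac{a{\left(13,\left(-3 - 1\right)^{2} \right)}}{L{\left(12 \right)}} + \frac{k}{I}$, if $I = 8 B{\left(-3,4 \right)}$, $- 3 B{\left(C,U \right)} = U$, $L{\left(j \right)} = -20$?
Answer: $\frac{701}{24} \approx 29.208$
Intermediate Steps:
$B{\left(C,U \right)} = - \frac{U}{3}$
$I = - \frac{32}{3}$ ($I = 8 \left(\left(- \frac{1}{3}\right) 4\right) = 8 \left(- \frac{4}{3}\right) = - \frac{32}{3} \approx -10.667$)
$a{\left(D,M \right)} = \frac{8}{3} - \frac{D M}{3}$ ($a{\left(D,M \right)} = - \frac{D M - 8}{3} = - \frac{-8 + D M}{3} = \frac{8}{3} - \frac{D M}{3}$)
$\frac{a{\left(13,\left(-3 - 1\right)^{2} \right)}}{L{\left(12 \right)}} + \frac{k}{I} = \frac{\frac{8}{3} - \frac{13 \left(-3 - 1\right)^{2}}{3}}{-20} - \frac{276}{- \frac{32}{3}} = \left(\frac{8}{3} - \frac{13 \left(-4\right)^{2}}{3}\right) \left(- \frac{1}{20}\right) - - \frac{207}{8} = \left(\frac{8}{3} - \frac{13}{3} \cdot 16\right) \left(- \frac{1}{20}\right) + \frac{207}{8} = \left(\frac{8}{3} - \frac{208}{3}\right) \left(- \frac{1}{20}\right) + \frac{207}{8} = \left(- \frac{200}{3}\right) \left(- \frac{1}{20}\right) + \frac{207}{8} = \frac{10}{3} + \frac{207}{8} = \frac{701}{24}$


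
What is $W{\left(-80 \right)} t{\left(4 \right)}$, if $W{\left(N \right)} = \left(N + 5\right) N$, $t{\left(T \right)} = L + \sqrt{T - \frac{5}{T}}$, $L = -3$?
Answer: $-18000 + 3000 \sqrt{11} \approx -8050.1$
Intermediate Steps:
$t{\left(T \right)} = -3 + \sqrt{T - \frac{5}{T}}$
$W{\left(N \right)} = N \left(5 + N\right)$ ($W{\left(N \right)} = \left(5 + N\right) N = N \left(5 + N\right)$)
$W{\left(-80 \right)} t{\left(4 \right)} = - 80 \left(5 - 80\right) \left(-3 + \sqrt{4 - \frac{5}{4}}\right) = \left(-80\right) \left(-75\right) \left(-3 + \sqrt{4 - \frac{5}{4}}\right) = 6000 \left(-3 + \sqrt{4 - \frac{5}{4}}\right) = 6000 \left(-3 + \sqrt{\frac{11}{4}}\right) = 6000 \left(-3 + \frac{\sqrt{11}}{2}\right) = -18000 + 3000 \sqrt{11}$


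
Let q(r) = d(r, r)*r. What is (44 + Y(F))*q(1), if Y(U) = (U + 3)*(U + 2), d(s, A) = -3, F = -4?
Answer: -138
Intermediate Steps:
Y(U) = (2 + U)*(3 + U) (Y(U) = (3 + U)*(2 + U) = (2 + U)*(3 + U))
q(r) = -3*r
(44 + Y(F))*q(1) = (44 + (6 + (-4)**2 + 5*(-4)))*(-3*1) = (44 + (6 + 16 - 20))*(-3) = (44 + 2)*(-3) = 46*(-3) = -138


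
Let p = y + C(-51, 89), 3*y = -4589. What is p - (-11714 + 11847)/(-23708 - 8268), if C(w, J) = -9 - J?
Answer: -22305487/13704 ≈ -1627.7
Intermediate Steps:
y = -4589/3 (y = (⅓)*(-4589) = -4589/3 ≈ -1529.7)
p = -4883/3 (p = -4589/3 + (-9 - 1*89) = -4589/3 + (-9 - 89) = -4589/3 - 98 = -4883/3 ≈ -1627.7)
p - (-11714 + 11847)/(-23708 - 8268) = -4883/3 - (-11714 + 11847)/(-23708 - 8268) = -4883/3 - 133/(-31976) = -4883/3 - 133*(-1)/31976 = -4883/3 - 1*(-19/4568) = -4883/3 + 19/4568 = -22305487/13704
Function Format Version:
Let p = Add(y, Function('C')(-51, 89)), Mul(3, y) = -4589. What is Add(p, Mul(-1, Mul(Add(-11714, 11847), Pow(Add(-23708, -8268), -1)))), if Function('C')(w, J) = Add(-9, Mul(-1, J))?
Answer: Rational(-22305487, 13704) ≈ -1627.7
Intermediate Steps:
y = Rational(-4589, 3) (y = Mul(Rational(1, 3), -4589) = Rational(-4589, 3) ≈ -1529.7)
p = Rational(-4883, 3) (p = Add(Rational(-4589, 3), Add(-9, Mul(-1, 89))) = Add(Rational(-4589, 3), Add(-9, -89)) = Add(Rational(-4589, 3), -98) = Rational(-4883, 3) ≈ -1627.7)
Add(p, Mul(-1, Mul(Add(-11714, 11847), Pow(Add(-23708, -8268), -1)))) = Add(Rational(-4883, 3), Mul(-1, Mul(Add(-11714, 11847), Pow(Add(-23708, -8268), -1)))) = Add(Rational(-4883, 3), Mul(-1, Mul(133, Pow(-31976, -1)))) = Add(Rational(-4883, 3), Mul(-1, Mul(133, Rational(-1, 31976)))) = Add(Rational(-4883, 3), Mul(-1, Rational(-19, 4568))) = Add(Rational(-4883, 3), Rational(19, 4568)) = Rational(-22305487, 13704)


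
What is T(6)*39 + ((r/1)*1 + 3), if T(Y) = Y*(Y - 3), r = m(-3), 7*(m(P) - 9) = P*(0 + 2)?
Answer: 4992/7 ≈ 713.14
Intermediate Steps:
m(P) = 9 + 2*P/7 (m(P) = 9 + (P*(0 + 2))/7 = 9 + (P*2)/7 = 9 + (2*P)/7 = 9 + 2*P/7)
r = 57/7 (r = 9 + (2/7)*(-3) = 9 - 6/7 = 57/7 ≈ 8.1429)
T(Y) = Y*(-3 + Y)
T(6)*39 + ((r/1)*1 + 3) = (6*(-3 + 6))*39 + (((57/7)/1)*1 + 3) = (6*3)*39 + (((57/7)*1)*1 + 3) = 18*39 + ((57/7)*1 + 3) = 702 + (57/7 + 3) = 702 + 78/7 = 4992/7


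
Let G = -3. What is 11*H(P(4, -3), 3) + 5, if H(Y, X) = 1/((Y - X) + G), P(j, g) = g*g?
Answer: 26/3 ≈ 8.6667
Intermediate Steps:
P(j, g) = g²
H(Y, X) = 1/(-3 + Y - X) (H(Y, X) = 1/((Y - X) - 3) = 1/(-3 + Y - X))
11*H(P(4, -3), 3) + 5 = 11*(-1/(3 + 3 - 1*(-3)²)) + 5 = 11*(-1/(3 + 3 - 1*9)) + 5 = 11*(-1/(3 + 3 - 9)) + 5 = 11*(-1/(-3)) + 5 = 11*(-1*(-⅓)) + 5 = 11*(⅓) + 5 = 11/3 + 5 = 26/3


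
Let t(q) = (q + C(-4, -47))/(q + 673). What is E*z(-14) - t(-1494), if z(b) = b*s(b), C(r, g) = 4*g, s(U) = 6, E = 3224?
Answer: -222341618/821 ≈ -2.7082e+5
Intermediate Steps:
z(b) = 6*b (z(b) = b*6 = 6*b)
t(q) = (-188 + q)/(673 + q) (t(q) = (q + 4*(-47))/(q + 673) = (q - 188)/(673 + q) = (-188 + q)/(673 + q))
E*z(-14) - t(-1494) = 3224*(6*(-14)) - (-188 - 1494)/(673 - 1494) = 3224*(-84) - (-1682)/(-821) = -270816 - (-1)*(-1682)/821 = -270816 - 1*1682/821 = -270816 - 1682/821 = -222341618/821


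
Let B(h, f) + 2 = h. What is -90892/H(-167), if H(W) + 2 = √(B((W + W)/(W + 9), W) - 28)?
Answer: 14360936/2519 + 90892*I*√174037/2519 ≈ 5701.0 + 15053.0*I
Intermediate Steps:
B(h, f) = -2 + h
H(W) = -2 + √(-30 + 2*W/(9 + W)) (H(W) = -2 + √((-2 + (W + W)/(W + 9)) - 28) = -2 + √((-2 + (2*W)/(9 + W)) - 28) = -2 + √((-2 + 2*W/(9 + W)) - 28) = -2 + √(-30 + 2*W/(9 + W)))
-90892/H(-167) = -90892/(-2 + √2*√((-135 - 14*(-167))/(9 - 167))) = -90892/(-2 + √2*√((-135 + 2338)/(-158))) = -90892/(-2 + √2*√(-1/158*2203)) = -90892/(-2 + √2*√(-2203/158)) = -90892/(-2 + √2*(I*√348074/158)) = -90892/(-2 + I*√174037/79)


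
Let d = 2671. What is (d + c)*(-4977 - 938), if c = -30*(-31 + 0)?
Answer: -21299915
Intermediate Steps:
c = 930 (c = -30*(-31) = 930)
(d + c)*(-4977 - 938) = (2671 + 930)*(-4977 - 938) = 3601*(-5915) = -21299915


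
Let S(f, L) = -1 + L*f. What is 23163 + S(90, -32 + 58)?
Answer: 25502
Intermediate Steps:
23163 + S(90, -32 + 58) = 23163 + (-1 + (-32 + 58)*90) = 23163 + (-1 + 26*90) = 23163 + (-1 + 2340) = 23163 + 2339 = 25502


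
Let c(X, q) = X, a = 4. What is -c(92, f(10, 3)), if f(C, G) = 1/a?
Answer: -92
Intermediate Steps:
f(C, G) = ¼ (f(C, G) = 1/4 = ¼)
-c(92, f(10, 3)) = -1*92 = -92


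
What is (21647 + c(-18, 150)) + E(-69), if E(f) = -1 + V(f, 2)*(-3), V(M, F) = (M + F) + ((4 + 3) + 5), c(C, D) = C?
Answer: 21793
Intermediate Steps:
V(M, F) = 12 + F + M (V(M, F) = (F + M) + (7 + 5) = (F + M) + 12 = 12 + F + M)
E(f) = -43 - 3*f (E(f) = -1 + (12 + 2 + f)*(-3) = -1 + (14 + f)*(-3) = -1 + (-42 - 3*f) = -43 - 3*f)
(21647 + c(-18, 150)) + E(-69) = (21647 - 18) + (-43 - 3*(-69)) = 21629 + (-43 + 207) = 21629 + 164 = 21793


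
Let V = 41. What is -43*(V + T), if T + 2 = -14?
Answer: -1075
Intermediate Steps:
T = -16 (T = -2 - 14 = -16)
-43*(V + T) = -43*(41 - 16) = -43*25 = -1075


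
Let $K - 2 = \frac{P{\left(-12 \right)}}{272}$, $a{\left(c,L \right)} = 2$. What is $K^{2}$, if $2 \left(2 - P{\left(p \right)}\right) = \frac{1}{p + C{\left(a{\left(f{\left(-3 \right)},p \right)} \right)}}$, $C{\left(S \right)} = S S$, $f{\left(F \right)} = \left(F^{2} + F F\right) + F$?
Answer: $\frac{76335169}{18939904} \approx 4.0304$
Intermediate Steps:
$f{\left(F \right)} = F + 2 F^{2}$ ($f{\left(F \right)} = \left(F^{2} + F^{2}\right) + F = 2 F^{2} + F = F + 2 F^{2}$)
$C{\left(S \right)} = S^{2}$
$P{\left(p \right)} = 2 - \frac{1}{2 \left(4 + p\right)}$ ($P{\left(p \right)} = 2 - \frac{1}{2 \left(p + 2^{2}\right)} = 2 - \frac{1}{2 \left(p + 4\right)} = 2 - \frac{1}{2 \left(4 + p\right)}$)
$K = \frac{8737}{4352}$ ($K = 2 + \frac{\frac{1}{2} \frac{1}{4 - 12} \left(15 + 4 \left(-12\right)\right)}{272} = 2 + \frac{15 - 48}{2 \left(-8\right)} \frac{1}{272} = 2 + \frac{1}{2} \left(- \frac{1}{8}\right) \left(-33\right) \frac{1}{272} = 2 + \frac{33}{16} \cdot \frac{1}{272} = 2 + \frac{33}{4352} = \frac{8737}{4352} \approx 2.0076$)
$K^{2} = \left(\frac{8737}{4352}\right)^{2} = \frac{76335169}{18939904}$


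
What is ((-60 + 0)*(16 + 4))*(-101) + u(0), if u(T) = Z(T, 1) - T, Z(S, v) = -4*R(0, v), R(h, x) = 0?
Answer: 121200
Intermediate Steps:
Z(S, v) = 0 (Z(S, v) = -4*0 = 0)
u(T) = -T (u(T) = 0 - T = -T)
((-60 + 0)*(16 + 4))*(-101) + u(0) = ((-60 + 0)*(16 + 4))*(-101) - 1*0 = -60*20*(-101) + 0 = -1200*(-101) + 0 = 121200 + 0 = 121200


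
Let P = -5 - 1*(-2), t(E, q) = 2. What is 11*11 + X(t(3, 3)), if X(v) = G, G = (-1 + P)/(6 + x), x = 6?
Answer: 362/3 ≈ 120.67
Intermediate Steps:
P = -3 (P = -5 + 2 = -3)
G = -1/3 (G = (-1 - 3)/(6 + 6) = -4/12 = -4*1/12 = -1/3 ≈ -0.33333)
X(v) = -1/3
11*11 + X(t(3, 3)) = 11*11 - 1/3 = 121 - 1/3 = 362/3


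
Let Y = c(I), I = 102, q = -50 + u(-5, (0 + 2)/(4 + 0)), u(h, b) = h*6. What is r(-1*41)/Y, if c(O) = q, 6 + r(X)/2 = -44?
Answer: 5/4 ≈ 1.2500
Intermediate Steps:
r(X) = -100 (r(X) = -12 + 2*(-44) = -12 - 88 = -100)
u(h, b) = 6*h
q = -80 (q = -50 + 6*(-5) = -50 - 30 = -80)
c(O) = -80
Y = -80
r(-1*41)/Y = -100/(-80) = -100*(-1/80) = 5/4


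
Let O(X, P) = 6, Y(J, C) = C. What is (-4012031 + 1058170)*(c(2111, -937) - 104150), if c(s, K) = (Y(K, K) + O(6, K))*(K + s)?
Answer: 3536196972984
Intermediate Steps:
c(s, K) = (6 + K)*(K + s) (c(s, K) = (K + 6)*(K + s) = (6 + K)*(K + s))
(-4012031 + 1058170)*(c(2111, -937) - 104150) = (-4012031 + 1058170)*(((-937)**2 + 6*(-937) + 6*2111 - 937*2111) - 104150) = -2953861*((877969 - 5622 + 12666 - 1978007) - 104150) = -2953861*(-1092994 - 104150) = -2953861*(-1197144) = 3536196972984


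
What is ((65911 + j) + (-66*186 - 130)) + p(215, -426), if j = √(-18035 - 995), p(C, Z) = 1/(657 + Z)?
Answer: 12359656/231 + I*√19030 ≈ 53505.0 + 137.95*I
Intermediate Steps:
j = I*√19030 (j = √(-19030) = I*√19030 ≈ 137.95*I)
((65911 + j) + (-66*186 - 130)) + p(215, -426) = ((65911 + I*√19030) + (-66*186 - 130)) + 1/(657 - 426) = ((65911 + I*√19030) + (-12276 - 130)) + 1/231 = ((65911 + I*√19030) - 12406) + 1/231 = (53505 + I*√19030) + 1/231 = 12359656/231 + I*√19030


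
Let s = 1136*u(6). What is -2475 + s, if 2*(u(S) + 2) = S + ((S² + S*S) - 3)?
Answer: 37853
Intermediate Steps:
u(S) = -7/2 + S² + S/2 (u(S) = -2 + (S + ((S² + S*S) - 3))/2 = -2 + (S + ((S² + S²) - 3))/2 = -2 + (S + (2*S² - 3))/2 = -2 + (S + (-3 + 2*S²))/2 = -2 + (-3 + S + 2*S²)/2 = -2 + (-3/2 + S² + S/2) = -7/2 + S² + S/2)
s = 40328 (s = 1136*(-7/2 + 6² + (½)*6) = 1136*(-7/2 + 36 + 3) = 1136*(71/2) = 40328)
-2475 + s = -2475 + 40328 = 37853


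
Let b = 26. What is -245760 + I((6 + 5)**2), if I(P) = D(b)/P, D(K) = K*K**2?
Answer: -29719384/121 ≈ -2.4561e+5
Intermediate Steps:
D(K) = K**3
I(P) = 17576/P (I(P) = 26**3/P = 17576/P)
-245760 + I((6 + 5)**2) = -245760 + 17576/((6 + 5)**2) = -245760 + 17576/(11**2) = -245760 + 17576/121 = -29719384/121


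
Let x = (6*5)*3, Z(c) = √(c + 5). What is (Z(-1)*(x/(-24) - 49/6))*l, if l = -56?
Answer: 4004/3 ≈ 1334.7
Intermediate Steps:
Z(c) = √(5 + c)
x = 90 (x = 30*3 = 90)
(Z(-1)*(x/(-24) - 49/6))*l = (√(5 - 1)*(90/(-24) - 49/6))*(-56) = (√4*(90*(-1/24) - 49*⅙))*(-56) = (2*(-15/4 - 49/6))*(-56) = (2*(-143/12))*(-56) = -143/6*(-56) = 4004/3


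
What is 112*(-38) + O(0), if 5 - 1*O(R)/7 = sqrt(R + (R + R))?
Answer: -4221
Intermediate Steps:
O(R) = 35 - 7*sqrt(3)*sqrt(R) (O(R) = 35 - 7*sqrt(R + (R + R)) = 35 - 7*sqrt(R + 2*R) = 35 - 7*sqrt(3)*sqrt(R))
112*(-38) + O(0) = 112*(-38) + (35 - 7*sqrt(3)*sqrt(0)) = -4256 + (35 - 7*sqrt(3)*0) = -4256 + (35 + 0) = -4256 + 35 = -4221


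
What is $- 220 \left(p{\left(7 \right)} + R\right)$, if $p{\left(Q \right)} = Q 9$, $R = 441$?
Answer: $-110880$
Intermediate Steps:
$p{\left(Q \right)} = 9 Q$
$- 220 \left(p{\left(7 \right)} + R\right) = - 220 \left(9 \cdot 7 + 441\right) = - 220 \left(63 + 441\right) = \left(-220\right) 504 = -110880$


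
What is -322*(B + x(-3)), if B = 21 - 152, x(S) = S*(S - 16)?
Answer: 23828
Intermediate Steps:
x(S) = S*(-16 + S)
B = -131
-322*(B + x(-3)) = -322*(-131 - 3*(-16 - 3)) = -322*(-131 - 3*(-19)) = -322*(-131 + 57) = -322*(-74) = 23828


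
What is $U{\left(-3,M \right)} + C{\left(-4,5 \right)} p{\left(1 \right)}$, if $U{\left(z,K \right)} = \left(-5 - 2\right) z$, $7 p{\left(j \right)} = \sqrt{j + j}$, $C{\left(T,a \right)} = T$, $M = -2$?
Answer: $21 - \frac{4 \sqrt{2}}{7} \approx 20.192$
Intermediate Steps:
$p{\left(j \right)} = \frac{\sqrt{2} \sqrt{j}}{7}$ ($p{\left(j \right)} = \frac{\sqrt{j + j}}{7} = \frac{\sqrt{2 j}}{7} = \frac{\sqrt{2} \sqrt{j}}{7}$)
$U{\left(z,K \right)} = - 7 z$
$U{\left(-3,M \right)} + C{\left(-4,5 \right)} p{\left(1 \right)} = \left(-7\right) \left(-3\right) - 4 \frac{\sqrt{2} \sqrt{1}}{7} = 21 - 4 \cdot \frac{1}{7} \sqrt{2} \cdot 1 = 21 - 4 \frac{\sqrt{2}}{7} = 21 - \frac{4 \sqrt{2}}{7}$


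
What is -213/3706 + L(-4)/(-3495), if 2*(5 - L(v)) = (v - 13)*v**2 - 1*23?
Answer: -130960/1295247 ≈ -0.10111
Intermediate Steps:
L(v) = 33/2 - v**2*(-13 + v)/2 (L(v) = 5 - ((v - 13)*v**2 - 1*23)/2 = 5 - ((-13 + v)*v**2 - 23)/2 = 5 - (v**2*(-13 + v) - 23)/2 = 5 - (-23 + v**2*(-13 + v))/2 = 5 + (23/2 - v**2*(-13 + v)/2) = 33/2 - v**2*(-13 + v)/2)
-213/3706 + L(-4)/(-3495) = -213/3706 + (33/2 - 1/2*(-4)**3 + (13/2)*(-4)**2)/(-3495) = -213*1/3706 + (33/2 - 1/2*(-64) + (13/2)*16)*(-1/3495) = -213/3706 + (33/2 + 32 + 104)*(-1/3495) = -213/3706 + (305/2)*(-1/3495) = -213/3706 - 61/1398 = -130960/1295247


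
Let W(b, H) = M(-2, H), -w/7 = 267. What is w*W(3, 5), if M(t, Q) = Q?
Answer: -9345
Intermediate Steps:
w = -1869 (w = -7*267 = -1869)
W(b, H) = H
w*W(3, 5) = -1869*5 = -9345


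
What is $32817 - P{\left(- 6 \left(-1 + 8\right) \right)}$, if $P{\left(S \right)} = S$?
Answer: $32859$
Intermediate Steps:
$32817 - P{\left(- 6 \left(-1 + 8\right) \right)} = 32817 - - 6 \left(-1 + 8\right) = 32817 - \left(-6\right) 7 = 32817 - -42 = 32817 + 42 = 32859$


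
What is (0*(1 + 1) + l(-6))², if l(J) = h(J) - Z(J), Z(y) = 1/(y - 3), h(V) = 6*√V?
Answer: -17495/81 + 4*I*√6/3 ≈ -215.99 + 3.266*I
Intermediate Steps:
Z(y) = 1/(-3 + y)
l(J) = -1/(-3 + J) + 6*√J (l(J) = 6*√J - 1/(-3 + J) = -1/(-3 + J) + 6*√J)
(0*(1 + 1) + l(-6))² = (0*(1 + 1) + (-1 + 6*√(-6)*(-3 - 6))/(-3 - 6))² = (0*2 + (-1 + 6*(I*√6)*(-9))/(-9))² = (0 - (-1 - 54*I*√6)/9)² = (0 + (⅑ + 6*I*√6))² = (⅑ + 6*I*√6)²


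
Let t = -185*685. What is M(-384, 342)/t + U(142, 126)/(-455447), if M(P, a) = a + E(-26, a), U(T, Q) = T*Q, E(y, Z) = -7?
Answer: -483987689/11543304215 ≈ -0.041928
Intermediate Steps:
t = -126725
U(T, Q) = Q*T
M(P, a) = -7 + a (M(P, a) = a - 7 = -7 + a)
M(-384, 342)/t + U(142, 126)/(-455447) = (-7 + 342)/(-126725) + (126*142)/(-455447) = 335*(-1/126725) + 17892*(-1/455447) = -67/25345 - 17892/455447 = -483987689/11543304215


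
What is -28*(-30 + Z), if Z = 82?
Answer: -1456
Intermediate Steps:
-28*(-30 + Z) = -28*(-30 + 82) = -28*52 = -1456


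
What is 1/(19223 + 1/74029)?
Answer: 74029/1423059468 ≈ 5.2021e-5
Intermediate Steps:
1/(19223 + 1/74029) = 1/(1423059468/74029) = 74029/1423059468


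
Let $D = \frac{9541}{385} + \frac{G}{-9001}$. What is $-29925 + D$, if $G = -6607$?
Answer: $- \frac{14801889127}{495055} \approx -29899.0$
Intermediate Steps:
$D = \frac{12631748}{495055}$ ($D = \frac{9541}{385} - \frac{6607}{-9001} = 9541 \cdot \frac{1}{385} - - \frac{6607}{9001} = \frac{1363}{55} + \frac{6607}{9001} = \frac{12631748}{495055} \approx 25.516$)
$-29925 + D = -29925 + \frac{12631748}{495055} = - \frac{14801889127}{495055}$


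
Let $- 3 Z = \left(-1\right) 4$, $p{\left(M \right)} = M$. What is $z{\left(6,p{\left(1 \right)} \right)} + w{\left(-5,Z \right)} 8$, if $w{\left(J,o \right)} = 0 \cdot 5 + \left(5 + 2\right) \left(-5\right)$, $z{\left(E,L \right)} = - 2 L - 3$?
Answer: $-285$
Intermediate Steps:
$z{\left(E,L \right)} = -3 - 2 L$
$Z = \frac{4}{3}$ ($Z = - \frac{\left(-1\right) 4}{3} = \left(- \frac{1}{3}\right) \left(-4\right) = \frac{4}{3} \approx 1.3333$)
$w{\left(J,o \right)} = -35$ ($w{\left(J,o \right)} = 0 + 7 \left(-5\right) = 0 - 35 = -35$)
$z{\left(6,p{\left(1 \right)} \right)} + w{\left(-5,Z \right)} 8 = \left(-3 - 2\right) - 280 = -5 - 280 = -285$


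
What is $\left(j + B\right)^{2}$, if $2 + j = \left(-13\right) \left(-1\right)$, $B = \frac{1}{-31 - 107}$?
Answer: $\frac{2301289}{19044} \approx 120.84$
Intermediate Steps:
$B = - \frac{1}{138}$ ($B = \frac{1}{-138} = - \frac{1}{138} \approx -0.0072464$)
$j = 11$ ($j = -2 - -13 = -2 + 13 = 11$)
$\left(j + B\right)^{2} = \left(11 - \frac{1}{138}\right)^{2} = \left(\frac{1517}{138}\right)^{2} = \frac{2301289}{19044}$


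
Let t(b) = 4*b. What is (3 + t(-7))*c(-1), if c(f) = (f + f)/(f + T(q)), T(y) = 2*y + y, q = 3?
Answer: 25/4 ≈ 6.2500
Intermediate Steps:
T(y) = 3*y
c(f) = 2*f/(9 + f) (c(f) = (f + f)/(f + 3*3) = (2*f)/(f + 9) = (2*f)/(9 + f) = 2*f/(9 + f))
(3 + t(-7))*c(-1) = (3 + 4*(-7))*(2*(-1)/(9 - 1)) = (3 - 28)*(2*(-1)/8) = -50*(-1)/8 = -25*(-1/4) = 25/4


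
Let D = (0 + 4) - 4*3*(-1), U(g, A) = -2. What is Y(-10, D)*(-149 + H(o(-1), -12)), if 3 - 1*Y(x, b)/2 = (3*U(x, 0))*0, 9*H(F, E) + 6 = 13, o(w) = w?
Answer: -2668/3 ≈ -889.33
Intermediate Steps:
H(F, E) = 7/9 (H(F, E) = -⅔ + (⅑)*13 = -⅔ + 13/9 = 7/9)
D = 16 (D = 4 - 12*(-1) = 4 + 12 = 16)
Y(x, b) = 6 (Y(x, b) = 6 - 2*3*(-2)*0 = 6 - (-12)*0 = 6 - 2*0 = 6 + 0 = 6)
Y(-10, D)*(-149 + H(o(-1), -12)) = 6*(-149 + 7/9) = 6*(-1334/9) = -2668/3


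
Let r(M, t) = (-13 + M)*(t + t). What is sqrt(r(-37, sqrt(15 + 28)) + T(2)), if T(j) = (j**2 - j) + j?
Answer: 2*sqrt(1 - 25*sqrt(43)) ≈ 25.529*I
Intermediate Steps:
T(j) = j**2
r(M, t) = 2*t*(-13 + M) (r(M, t) = (-13 + M)*(2*t) = 2*t*(-13 + M))
sqrt(r(-37, sqrt(15 + 28)) + T(2)) = sqrt(2*sqrt(15 + 28)*(-13 - 37) + 2**2) = sqrt(2*sqrt(43)*(-50) + 4) = sqrt(-100*sqrt(43) + 4) = sqrt(4 - 100*sqrt(43))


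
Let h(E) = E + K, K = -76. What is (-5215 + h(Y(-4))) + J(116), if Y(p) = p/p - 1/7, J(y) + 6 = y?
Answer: -36261/7 ≈ -5180.1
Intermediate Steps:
J(y) = -6 + y
Y(p) = 6/7 (Y(p) = 1 - 1*⅐ = 1 - ⅐ = 6/7)
h(E) = -76 + E (h(E) = E - 76 = -76 + E)
(-5215 + h(Y(-4))) + J(116) = (-5215 + (-76 + 6/7)) + (-6 + 116) = (-5215 - 526/7) + 110 = -37031/7 + 110 = -36261/7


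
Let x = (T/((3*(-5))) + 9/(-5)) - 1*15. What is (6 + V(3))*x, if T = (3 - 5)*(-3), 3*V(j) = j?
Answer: -602/5 ≈ -120.40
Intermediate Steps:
V(j) = j/3
T = 6 (T = -2*(-3) = 6)
x = -86/5 (x = (6/((3*(-5))) + 9/(-5)) - 1*15 = (6/(-15) + 9*(-1/5)) - 15 = (6*(-1/15) - 9/5) - 15 = (-2/5 - 9/5) - 15 = -11/5 - 15 = -86/5 ≈ -17.200)
(6 + V(3))*x = (6 + (1/3)*3)*(-86/5) = (6 + 1)*(-86/5) = 7*(-86/5) = -602/5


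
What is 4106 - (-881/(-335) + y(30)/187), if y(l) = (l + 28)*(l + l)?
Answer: 255889823/62645 ≈ 4084.8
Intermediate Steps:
y(l) = 2*l*(28 + l) (y(l) = (28 + l)*(2*l) = 2*l*(28 + l))
4106 - (-881/(-335) + y(30)/187) = 4106 - (-881/(-335) + (2*30*(28 + 30))/187) = 4106 - (-881*(-1/335) + (2*30*58)*(1/187)) = 4106 - (881/335 + 3480*(1/187)) = 4106 - (881/335 + 3480/187) = 4106 - 1*1330547/62645 = 4106 - 1330547/62645 = 255889823/62645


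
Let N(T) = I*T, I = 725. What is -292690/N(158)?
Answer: -29269/11455 ≈ -2.5551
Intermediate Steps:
N(T) = 725*T
-292690/N(158) = -292690/(725*158) = -292690/114550 = -292690*1/114550 = -29269/11455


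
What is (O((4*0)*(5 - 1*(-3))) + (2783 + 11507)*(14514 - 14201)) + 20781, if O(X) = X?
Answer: 4493551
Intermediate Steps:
(O((4*0)*(5 - 1*(-3))) + (2783 + 11507)*(14514 - 14201)) + 20781 = ((4*0)*(5 - 1*(-3)) + (2783 + 11507)*(14514 - 14201)) + 20781 = (0*(5 + 3) + 14290*313) + 20781 = (0*8 + 4472770) + 20781 = (0 + 4472770) + 20781 = 4472770 + 20781 = 4493551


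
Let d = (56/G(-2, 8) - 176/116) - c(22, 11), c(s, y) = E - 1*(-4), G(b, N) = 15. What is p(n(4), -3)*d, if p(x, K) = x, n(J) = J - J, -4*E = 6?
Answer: 0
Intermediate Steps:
E = -3/2 (E = -¼*6 = -3/2 ≈ -1.5000)
n(J) = 0
c(s, y) = 5/2 (c(s, y) = -3/2 - 1*(-4) = -3/2 + 4 = 5/2)
d = -247/870 (d = (56/15 - 176/116) - 1*5/2 = (56*(1/15) - 176*1/116) - 5/2 = (56/15 - 44/29) - 5/2 = 964/435 - 5/2 = -247/870 ≈ -0.28391)
p(n(4), -3)*d = 0*(-247/870) = 0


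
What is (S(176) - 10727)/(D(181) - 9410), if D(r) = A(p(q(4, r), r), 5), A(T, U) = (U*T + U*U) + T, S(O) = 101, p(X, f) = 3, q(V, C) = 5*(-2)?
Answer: 10626/9367 ≈ 1.1344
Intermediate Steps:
q(V, C) = -10
A(T, U) = T + U**2 + T*U (A(T, U) = (T*U + U**2) + T = (U**2 + T*U) + T = T + U**2 + T*U)
D(r) = 43 (D(r) = 3 + 5**2 + 3*5 = 3 + 25 + 15 = 43)
(S(176) - 10727)/(D(181) - 9410) = (101 - 10727)/(43 - 9410) = -10626/(-9367) = -10626*(-1/9367) = 10626/9367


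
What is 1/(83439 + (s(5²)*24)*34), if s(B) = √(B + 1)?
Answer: 9271/771639385 - 272*√26/2314918155 ≈ 1.1416e-5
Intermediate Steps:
s(B) = √(1 + B)
1/(83439 + (s(5²)*24)*34) = 1/(83439 + (√(1 + 5²)*24)*34) = 1/(83439 + (√(1 + 25)*24)*34) = 1/(83439 + (√26*24)*34) = 1/(83439 + (24*√26)*34) = 1/(83439 + 816*√26)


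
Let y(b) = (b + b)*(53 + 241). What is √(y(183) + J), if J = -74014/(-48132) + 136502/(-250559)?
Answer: √434728139755653232147862/2009984298 ≈ 328.03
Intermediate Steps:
J = 5987379781/6029952894 (J = -74014*(-1/48132) + 136502*(-1/250559) = 37007/24066 - 136502/250559 = 5987379781/6029952894 ≈ 0.99294)
y(b) = 588*b (y(b) = (2*b)*294 = 588*b)
√(y(183) + J) = √(588*183 + 5987379781/6029952894) = √(107604 + 5987379781/6029952894) = √(648853038585757/6029952894) = √434728139755653232147862/2009984298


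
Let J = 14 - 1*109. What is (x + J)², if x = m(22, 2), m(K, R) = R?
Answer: 8649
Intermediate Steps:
x = 2
J = -95 (J = 14 - 109 = -95)
(x + J)² = (2 - 95)² = (-93)² = 8649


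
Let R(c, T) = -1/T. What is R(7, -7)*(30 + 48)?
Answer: 78/7 ≈ 11.143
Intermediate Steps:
R(7, -7)*(30 + 48) = (-1/(-7))*(30 + 48) = -1*(-1/7)*78 = (1/7)*78 = 78/7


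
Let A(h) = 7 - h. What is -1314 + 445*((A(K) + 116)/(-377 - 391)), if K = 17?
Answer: -528161/384 ≈ -1375.4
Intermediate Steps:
-1314 + 445*((A(K) + 116)/(-377 - 391)) = -1314 + 445*(((7 - 1*17) + 116)/(-377 - 391)) = -1314 + 445*(((7 - 17) + 116)/(-768)) = -1314 + 445*((-10 + 116)*(-1/768)) = -1314 + 445*(106*(-1/768)) = -1314 + 445*(-53/384) = -1314 - 23585/384 = -528161/384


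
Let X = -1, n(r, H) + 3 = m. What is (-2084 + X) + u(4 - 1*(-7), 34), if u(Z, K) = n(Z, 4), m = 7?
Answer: -2081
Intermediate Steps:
n(r, H) = 4 (n(r, H) = -3 + 7 = 4)
u(Z, K) = 4
(-2084 + X) + u(4 - 1*(-7), 34) = (-2084 - 1) + 4 = -2085 + 4 = -2081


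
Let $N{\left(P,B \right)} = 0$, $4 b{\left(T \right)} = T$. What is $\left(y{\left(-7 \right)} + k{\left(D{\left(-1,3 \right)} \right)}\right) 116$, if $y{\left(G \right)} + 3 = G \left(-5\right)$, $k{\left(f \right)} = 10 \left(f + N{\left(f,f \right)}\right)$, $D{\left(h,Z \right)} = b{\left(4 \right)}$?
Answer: $4872$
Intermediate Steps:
$b{\left(T \right)} = \frac{T}{4}$
$D{\left(h,Z \right)} = 1$ ($D{\left(h,Z \right)} = \frac{1}{4} \cdot 4 = 1$)
$k{\left(f \right)} = 10 f$ ($k{\left(f \right)} = 10 \left(f + 0\right) = 10 f$)
$y{\left(G \right)} = -3 - 5 G$ ($y{\left(G \right)} = -3 + G \left(-5\right) = -3 - 5 G$)
$\left(y{\left(-7 \right)} + k{\left(D{\left(-1,3 \right)} \right)}\right) 116 = \left(\left(-3 - -35\right) + 10 \cdot 1\right) 116 = \left(\left(-3 + 35\right) + 10\right) 116 = \left(32 + 10\right) 116 = 42 \cdot 116 = 4872$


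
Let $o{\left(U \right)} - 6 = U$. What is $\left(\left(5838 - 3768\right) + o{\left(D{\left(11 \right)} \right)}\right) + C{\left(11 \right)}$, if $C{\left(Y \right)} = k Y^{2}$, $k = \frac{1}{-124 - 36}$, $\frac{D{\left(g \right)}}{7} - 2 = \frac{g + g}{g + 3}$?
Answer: $\frac{336039}{160} \approx 2100.2$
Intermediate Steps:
$D{\left(g \right)} = 14 + \frac{14 g}{3 + g}$ ($D{\left(g \right)} = 14 + 7 \frac{g + g}{g + 3} = 14 + 7 \frac{2 g}{3 + g} = 14 + \frac{14 g}{3 + g}$)
$o{\left(U \right)} = 6 + U$
$k = - \frac{1}{160}$ ($k = \frac{1}{-160} = - \frac{1}{160} \approx -0.00625$)
$C{\left(Y \right)} = - \frac{Y^{2}}{160}$
$\left(\left(5838 - 3768\right) + o{\left(D{\left(11 \right)} \right)}\right) + C{\left(11 \right)} = \left(\left(5838 - 3768\right) + \left(6 + \frac{14 \left(3 + 2 \cdot 11\right)}{3 + 11}\right)\right) - \frac{11^{2}}{160} = \left(2070 + \left(6 + \frac{14 \left(3 + 22\right)}{14}\right)\right) - \frac{121}{160} = \left(2070 + \left(6 + 14 \cdot \frac{1}{14} \cdot 25\right)\right) - \frac{121}{160} = \left(2070 + \left(6 + 25\right)\right) - \frac{121}{160} = \left(2070 + 31\right) - \frac{121}{160} = 2101 - \frac{121}{160} = \frac{336039}{160}$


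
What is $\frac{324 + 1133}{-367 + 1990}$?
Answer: $\frac{1457}{1623} \approx 0.89772$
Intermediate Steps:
$\frac{324 + 1133}{-367 + 1990} = \frac{1457}{1623}$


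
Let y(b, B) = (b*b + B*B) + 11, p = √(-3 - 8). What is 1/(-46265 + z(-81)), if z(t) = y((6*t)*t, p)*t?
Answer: -1/125524284701 ≈ -7.9666e-12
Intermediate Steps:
p = I*√11 (p = √(-11) = I*√11 ≈ 3.3166*I)
y(b, B) = 11 + B² + b² (y(b, B) = (b² + B²) + 11 = (B² + b²) + 11 = 11 + B² + b²)
z(t) = 36*t⁵ (z(t) = (11 + (I*√11)² + ((6*t)*t)²)*t = (11 - 11 + (6*t²)²)*t = (11 - 11 + 36*t⁴)*t = (36*t⁴)*t = 36*t⁵)
1/(-46265 + z(-81)) = 1/(-46265 + 36*(-81)⁵) = 1/(-46265 + 36*(-3486784401)) = 1/(-46265 - 125524238436) = 1/(-125524284701) = -1/125524284701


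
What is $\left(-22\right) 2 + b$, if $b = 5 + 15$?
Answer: $-24$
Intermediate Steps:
$b = 20$
$\left(-22\right) 2 + b = \left(-22\right) 2 + 20 = -44 + 20 = -24$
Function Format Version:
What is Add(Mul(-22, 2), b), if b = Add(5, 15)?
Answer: -24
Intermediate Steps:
b = 20
Add(Mul(-22, 2), b) = Add(Mul(-22, 2), 20) = Add(-44, 20) = -24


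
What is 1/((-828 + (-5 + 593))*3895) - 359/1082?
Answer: -167797141/505726800 ≈ -0.33179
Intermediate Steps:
1/((-828 + (-5 + 593))*3895) - 359/1082 = (1/3895)/(-828 + 588) - 359*1/1082 = (1/3895)/(-240) - 359/1082 = -1/240*1/3895 - 359/1082 = -1/934800 - 359/1082 = -167797141/505726800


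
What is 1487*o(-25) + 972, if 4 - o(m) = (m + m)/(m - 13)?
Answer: 94305/19 ≈ 4963.4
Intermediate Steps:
o(m) = 4 - 2*m/(-13 + m) (o(m) = 4 - (m + m)/(m - 13) = 4 - 2*m/(-13 + m))
1487*o(-25) + 972 = 1487*(2*(-26 - 25)/(-13 - 25)) + 972 = 1487*(2*(-51)/(-38)) + 972 = 1487*(2*(-1/38)*(-51)) + 972 = 1487*(51/19) + 972 = 75837/19 + 972 = 94305/19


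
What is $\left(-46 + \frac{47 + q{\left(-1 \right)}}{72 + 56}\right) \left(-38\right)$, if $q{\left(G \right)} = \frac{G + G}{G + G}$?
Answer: $\frac{6935}{4} \approx 1733.8$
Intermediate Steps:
$q{\left(G \right)} = 1$ ($q{\left(G \right)} = \frac{2 G}{2 G} = 2 G \frac{1}{2 G} = 1$)
$\left(-46 + \frac{47 + q{\left(-1 \right)}}{72 + 56}\right) \left(-38\right) = \left(-46 + \frac{47 + 1}{72 + 56}\right) \left(-38\right) = \left(-46 + \frac{48}{128}\right) \left(-38\right) = \left(-46 + 48 \cdot \frac{1}{128}\right) \left(-38\right) = \left(-46 + \frac{3}{8}\right) \left(-38\right) = \left(- \frac{365}{8}\right) \left(-38\right) = \frac{6935}{4}$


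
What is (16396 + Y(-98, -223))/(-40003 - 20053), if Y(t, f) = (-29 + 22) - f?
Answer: -4153/15014 ≈ -0.27661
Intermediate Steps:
Y(t, f) = -7 - f
(16396 + Y(-98, -223))/(-40003 - 20053) = (16396 + (-7 - 1*(-223)))/(-40003 - 20053) = (16396 + (-7 + 223))/(-60056) = (16396 + 216)*(-1/60056) = 16612*(-1/60056) = -4153/15014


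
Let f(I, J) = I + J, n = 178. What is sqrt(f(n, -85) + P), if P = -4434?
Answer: I*sqrt(4341) ≈ 65.886*I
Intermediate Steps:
sqrt(f(n, -85) + P) = sqrt((178 - 85) - 4434) = sqrt(93 - 4434) = sqrt(-4341) = I*sqrt(4341)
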